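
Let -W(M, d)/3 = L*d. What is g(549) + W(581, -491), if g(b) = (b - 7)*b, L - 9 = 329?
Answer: 795432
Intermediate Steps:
L = 338 (L = 9 + 329 = 338)
W(M, d) = -1014*d
g(b) = b*(-7 + b) (g(b) = (-7 + b)*b = b*(-7 + b))
g(549) + W(581, -491) = 549*(-7 + 549) - 1014*(-491) = 549*542 + 497874 = 297558 + 497874 = 795432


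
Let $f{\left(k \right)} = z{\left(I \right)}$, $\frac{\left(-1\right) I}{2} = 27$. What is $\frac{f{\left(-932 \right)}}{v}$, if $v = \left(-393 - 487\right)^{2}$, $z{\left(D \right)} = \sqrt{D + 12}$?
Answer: $\frac{i \sqrt{42}}{774400} \approx 8.3687 \cdot 10^{-6} i$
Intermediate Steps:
$I = -54$ ($I = \left(-2\right) 27 = -54$)
$z{\left(D \right)} = \sqrt{12 + D}$
$f{\left(k \right)} = i \sqrt{42}$ ($f{\left(k \right)} = \sqrt{12 - 54} = \sqrt{-42} = i \sqrt{42}$)
$v = 774400$ ($v = \left(-880\right)^{2} = 774400$)
$\frac{f{\left(-932 \right)}}{v} = \frac{i \sqrt{42}}{774400}$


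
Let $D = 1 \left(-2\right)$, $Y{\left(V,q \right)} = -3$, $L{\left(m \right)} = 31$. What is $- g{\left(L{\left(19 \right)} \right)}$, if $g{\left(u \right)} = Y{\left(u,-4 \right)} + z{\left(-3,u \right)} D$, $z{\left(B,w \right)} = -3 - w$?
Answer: $-65$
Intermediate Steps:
$D = -2$
$g{\left(u \right)} = 3 + 2 u$ ($g{\left(u \right)} = -3 + \left(-3 - u\right) \left(-2\right) = -3 + \left(6 + 2 u\right) = 3 + 2 u$)
$- g{\left(L{\left(19 \right)} \right)} = - (3 + 2 \cdot 31) = - (3 + 62) = \left(-1\right) 65 = -65$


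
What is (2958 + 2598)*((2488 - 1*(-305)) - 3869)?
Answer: -5978256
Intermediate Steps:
(2958 + 2598)*((2488 - 1*(-305)) - 3869) = 5556*((2488 + 305) - 3869) = 5556*(2793 - 3869) = 5556*(-1076) = -5978256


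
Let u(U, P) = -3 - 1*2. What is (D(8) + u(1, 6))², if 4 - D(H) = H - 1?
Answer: 64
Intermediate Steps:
D(H) = 5 - H (D(H) = 4 - (H - 1) = 4 - (-1 + H) = 4 + (1 - H) = 5 - H)
u(U, P) = -5 (u(U, P) = -3 - 2 = -5)
(D(8) + u(1, 6))² = ((5 - 1*8) - 5)² = ((5 - 8) - 5)² = (-3 - 5)² = (-8)² = 64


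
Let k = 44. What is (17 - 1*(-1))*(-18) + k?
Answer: -280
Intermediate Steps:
(17 - 1*(-1))*(-18) + k = (17 - 1*(-1))*(-18) + 44 = (17 + 1)*(-18) + 44 = 18*(-18) + 44 = -324 + 44 = -280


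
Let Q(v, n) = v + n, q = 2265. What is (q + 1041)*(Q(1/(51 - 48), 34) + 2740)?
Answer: 9171946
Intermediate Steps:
Q(v, n) = n + v
(q + 1041)*(Q(1/(51 - 48), 34) + 2740) = (2265 + 1041)*((34 + 1/(51 - 48)) + 2740) = 3306*((34 + 1/3) + 2740) = 3306*((34 + ⅓) + 2740) = 3306*(103/3 + 2740) = 3306*(8323/3) = 9171946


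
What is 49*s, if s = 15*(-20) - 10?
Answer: -15190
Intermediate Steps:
s = -310 (s = -300 - 10 = -310)
49*s = 49*(-310) = -15190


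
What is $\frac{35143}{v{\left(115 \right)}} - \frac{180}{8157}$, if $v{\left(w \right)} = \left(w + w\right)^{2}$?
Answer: $\frac{92379817}{143835100} \approx 0.64226$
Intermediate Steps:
$v{\left(w \right)} = 4 w^{2}$ ($v{\left(w \right)} = \left(2 w\right)^{2} = 4 w^{2}$)
$\frac{35143}{v{\left(115 \right)}} - \frac{180}{8157} = \frac{35143}{4 \cdot 115^{2}} - \frac{180}{8157} = \frac{35143}{4 \cdot 13225} - \frac{60}{2719} = \frac{35143}{52900} - \frac{60}{2719} = \frac{92379817}{143835100}$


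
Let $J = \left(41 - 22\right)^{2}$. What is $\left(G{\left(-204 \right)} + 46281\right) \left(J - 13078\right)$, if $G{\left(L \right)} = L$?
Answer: $-585961209$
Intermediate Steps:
$J = 361$ ($J = \left(41 - 22\right)^{2} = 19^{2} = 361$)
$\left(G{\left(-204 \right)} + 46281\right) \left(J - 13078\right) = \left(-204 + 46281\right) \left(361 - 13078\right) = 46077 \left(-12717\right) = -585961209$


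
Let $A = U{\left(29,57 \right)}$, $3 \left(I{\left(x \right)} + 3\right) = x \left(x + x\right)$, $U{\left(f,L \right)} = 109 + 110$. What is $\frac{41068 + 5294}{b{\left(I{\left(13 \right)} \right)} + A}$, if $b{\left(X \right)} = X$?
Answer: $\frac{69543}{493} \approx 141.06$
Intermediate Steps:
$U{\left(f,L \right)} = 219$
$I{\left(x \right)} = -3 + \frac{2 x^{2}}{3}$ ($I{\left(x \right)} = -3 + \frac{x \left(x + x\right)}{3} = -3 + \frac{x 2 x}{3} = -3 + \frac{2 x^{2}}{3}$)
$A = 219$
$\frac{41068 + 5294}{b{\left(I{\left(13 \right)} \right)} + A} = \frac{41068 + 5294}{\left(-3 + \frac{2 \cdot 13^{2}}{3}\right) + 219} = \frac{46362}{\left(-3 + \frac{2}{3} \cdot 169\right) + 219} = \frac{46362}{\left(-3 + \frac{338}{3}\right) + 219} = \frac{46362}{\frac{329}{3} + 219} = \frac{46362}{\frac{986}{3}} = 46362 \cdot \frac{3}{986} = \frac{69543}{493}$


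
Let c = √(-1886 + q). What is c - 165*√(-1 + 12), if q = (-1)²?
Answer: -165*√11 + I*√1885 ≈ -547.24 + 43.417*I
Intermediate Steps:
q = 1
c = I*√1885 (c = √(-1886 + 1) = √(-1885) = I*√1885 ≈ 43.417*I)
c - 165*√(-1 + 12) = I*√1885 - 165*√(-1 + 12) = I*√1885 - 165*√11 = -165*√11 + I*√1885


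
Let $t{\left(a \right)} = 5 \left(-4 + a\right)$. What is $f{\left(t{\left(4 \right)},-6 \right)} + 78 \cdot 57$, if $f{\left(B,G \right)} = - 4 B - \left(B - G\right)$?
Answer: $4440$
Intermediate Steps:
$t{\left(a \right)} = -20 + 5 a$
$f{\left(B,G \right)} = G - 5 B$
$f{\left(t{\left(4 \right)},-6 \right)} + 78 \cdot 57 = \left(-6 - 5 \left(-20 + 5 \cdot 4\right)\right) + 78 \cdot 57 = \left(-6 - 5 \left(-20 + 20\right)\right) + 4446 = \left(-6 - 0\right) + 4446 = \left(-6 + 0\right) + 4446 = -6 + 4446 = 4440$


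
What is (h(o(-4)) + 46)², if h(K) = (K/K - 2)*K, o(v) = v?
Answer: 2500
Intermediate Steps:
h(K) = -K (h(K) = (1 - 2)*K = -K)
(h(o(-4)) + 46)² = (-1*(-4) + 46)² = (4 + 46)² = 50² = 2500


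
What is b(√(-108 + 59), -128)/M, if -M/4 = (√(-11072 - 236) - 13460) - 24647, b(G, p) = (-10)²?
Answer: 952675/1452154757 + 50*I*√2827/1452154757 ≈ 0.00065604 + 1.8307e-6*I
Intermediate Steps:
b(G, p) = 100
M = 152428 - 8*I*√2827 (M = -4*((√(-11072 - 236) - 13460) - 24647) = -4*((√(-11308) - 13460) - 24647) = -4*((2*I*√2827 - 13460) - 24647) = -4*((-13460 + 2*I*√2827) - 24647) = -4*(-38107 + 2*I*√2827) = 152428 - 8*I*√2827 ≈ 1.5243e+5 - 425.36*I)
b(√(-108 + 59), -128)/M = 100/(152428 - 8*I*√2827)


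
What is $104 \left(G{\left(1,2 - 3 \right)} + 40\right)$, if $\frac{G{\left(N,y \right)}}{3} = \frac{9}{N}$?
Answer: $6968$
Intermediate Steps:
$G{\left(N,y \right)} = \frac{27}{N}$ ($G{\left(N,y \right)} = 3 \frac{9}{N} = \frac{27}{N}$)
$104 \left(G{\left(1,2 - 3 \right)} + 40\right) = 104 \left(\frac{27}{1} + 40\right) = 104 \left(27 \cdot 1 + 40\right) = 104 \left(27 + 40\right) = 104 \cdot 67 = 6968$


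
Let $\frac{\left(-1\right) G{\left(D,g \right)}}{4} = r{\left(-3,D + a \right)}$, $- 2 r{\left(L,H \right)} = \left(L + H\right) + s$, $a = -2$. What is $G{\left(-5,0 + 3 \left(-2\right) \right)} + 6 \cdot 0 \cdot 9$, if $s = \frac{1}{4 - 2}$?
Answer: $-19$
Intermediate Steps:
$s = \frac{1}{2} \approx 0.5$
$r{\left(L,H \right)} = - \frac{1}{4} - \frac{H}{2} - \frac{L}{2}$ ($r{\left(L,H \right)} = - \frac{\left(L + H\right) + \frac{1}{2}}{2} = - \frac{\left(H + L\right) + \frac{1}{2}}{2} = - \frac{\frac{1}{2} + H + L}{2} = - \frac{1}{4} - \frac{H}{2} - \frac{L}{2}$)
$G{\left(D,g \right)} = -9 + 2 D$ ($G{\left(D,g \right)} = - 4 \left(- \frac{1}{4} - \frac{D - 2}{2} - - \frac{3}{2}\right) = - 4 \left(- \frac{1}{4} - \frac{-2 + D}{2} + \frac{3}{2}\right) = - 4 \left(- \frac{1}{4} - \left(-1 + \frac{D}{2}\right) + \frac{3}{2}\right) = - 4 \left(\frac{9}{4} - \frac{D}{2}\right) = -9 + 2 D$)
$G{\left(-5,0 + 3 \left(-2\right) \right)} + 6 \cdot 0 \cdot 9 = \left(-9 + 2 \left(-5\right)\right) + 6 \cdot 0 \cdot 9 = \left(-9 - 10\right) + 0 \cdot 9 = -19 + 0 = -19$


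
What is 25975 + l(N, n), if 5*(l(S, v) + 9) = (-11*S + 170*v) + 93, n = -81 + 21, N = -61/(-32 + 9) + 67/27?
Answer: 14862583/621 ≈ 23933.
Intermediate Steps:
N = 3188/621 (N = -61/(-23) + 67*(1/27) = -61*(-1/23) + 67/27 = 61/23 + 67/27 = 3188/621 ≈ 5.1337)
n = -60
l(S, v) = 48/5 + 34*v - 11*S/5 (l(S, v) = -9 + ((-11*S + 170*v) + 93)/5 = -9 + (93 - 11*S + 170*v)/5 = -9 + (93/5 + 34*v - 11*S/5) = 48/5 + 34*v - 11*S/5)
25975 + l(N, n) = 25975 + (48/5 + 34*(-60) - 11/5*3188/621) = 25975 + (48/5 - 2040 - 35068/3105) = 25975 - 1267892/621 = 14862583/621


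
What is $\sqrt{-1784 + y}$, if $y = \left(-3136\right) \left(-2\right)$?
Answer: $2 \sqrt{1122} \approx 66.993$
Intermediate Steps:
$y = 6272$
$\sqrt{-1784 + y} = \sqrt{-1784 + 6272} = \sqrt{4488} = 2 \sqrt{1122}$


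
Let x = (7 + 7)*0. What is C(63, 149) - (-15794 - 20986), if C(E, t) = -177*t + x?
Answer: 10407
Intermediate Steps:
x = 0 (x = 14*0 = 0)
C(E, t) = -177*t (C(E, t) = -177*t + 0 = -177*t)
C(63, 149) - (-15794 - 20986) = -177*149 - (-15794 - 20986) = -26373 - 1*(-36780) = -26373 + 36780 = 10407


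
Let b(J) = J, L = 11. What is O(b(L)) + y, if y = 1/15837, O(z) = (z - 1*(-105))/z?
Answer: 1837103/174207 ≈ 10.546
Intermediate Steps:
O(z) = (105 + z)/z (O(z) = (z + 105)/z = (105 + z)/z)
y = 1/15837 ≈ 6.3143e-5
O(b(L)) + y = (105 + 11)/11 + 1/15837 = (1/11)*116 + 1/15837 = 116/11 + 1/15837 = 1837103/174207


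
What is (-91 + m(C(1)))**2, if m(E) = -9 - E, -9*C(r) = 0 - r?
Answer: 811801/81 ≈ 10022.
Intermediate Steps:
C(r) = r/9 (C(r) = -(0 - r)/9 = -(-1)*r/9 = r/9)
(-91 + m(C(1)))**2 = (-91 + (-9 - 1/9))**2 = (-91 - 82/9)**2 = (-901/9)**2 = 811801/81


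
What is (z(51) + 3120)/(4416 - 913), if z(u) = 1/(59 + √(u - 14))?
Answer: 10745339/12064332 - √37/12064332 ≈ 0.89067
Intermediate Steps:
z(u) = 1/(59 + √(-14 + u))
(z(51) + 3120)/(4416 - 913) = (1/(59 + √(-14 + 51)) + 3120)/(4416 - 913) = (1/(59 + √37) + 3120)/3503 = (3120 + 1/(59 + √37))*(1/3503) = 3120/3503 + 1/(3503*(59 + √37))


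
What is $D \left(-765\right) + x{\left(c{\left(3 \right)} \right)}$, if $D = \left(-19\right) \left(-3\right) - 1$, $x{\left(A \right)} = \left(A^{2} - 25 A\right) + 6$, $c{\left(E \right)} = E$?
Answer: $-42900$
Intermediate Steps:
$x{\left(A \right)} = 6 + A^{2} - 25 A$
$D = 56$ ($D = 57 - 1 = 56$)
$D \left(-765\right) + x{\left(c{\left(3 \right)} \right)} = 56 \left(-765\right) + \left(6 + 3^{2} - 75\right) = -42840 + \left(6 + 9 - 75\right) = -42840 - 60 = -42900$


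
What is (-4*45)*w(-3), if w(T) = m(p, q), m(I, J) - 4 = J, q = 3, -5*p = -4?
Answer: -1260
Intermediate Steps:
p = ⅘ (p = -⅕*(-4) = ⅘ ≈ 0.80000)
m(I, J) = 4 + J
w(T) = 7 (w(T) = 4 + 3 = 7)
(-4*45)*w(-3) = -4*45*7 = -180*7 = -1260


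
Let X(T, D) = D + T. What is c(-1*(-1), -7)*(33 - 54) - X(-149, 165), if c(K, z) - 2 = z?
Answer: 89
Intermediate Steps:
c(K, z) = 2 + z
c(-1*(-1), -7)*(33 - 54) - X(-149, 165) = (2 - 7)*(33 - 54) - (165 - 149) = -5*(-21) - 1*16 = 105 - 16 = 89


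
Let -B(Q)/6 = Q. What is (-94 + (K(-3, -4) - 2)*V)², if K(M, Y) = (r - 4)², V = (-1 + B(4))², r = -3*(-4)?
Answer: 1494286336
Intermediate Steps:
B(Q) = -6*Q
r = 12
V = 625 (V = (-1 - 6*4)² = (-1 - 24)² = (-25)² = 625)
K(M, Y) = 64 (K(M, Y) = (12 - 4)² = 8² = 64)
(-94 + (K(-3, -4) - 2)*V)² = (-94 + (64 - 2)*625)² = (-94 + 62*625)² = (-94 + 38750)² = 38656² = 1494286336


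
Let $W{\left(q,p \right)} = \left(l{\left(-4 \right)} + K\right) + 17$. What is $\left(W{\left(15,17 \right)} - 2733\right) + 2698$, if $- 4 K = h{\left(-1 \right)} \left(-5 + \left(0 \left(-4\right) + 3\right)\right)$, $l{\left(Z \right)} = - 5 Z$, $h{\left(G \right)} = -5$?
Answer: $- \frac{1}{2} \approx -0.5$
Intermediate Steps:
$K = - \frac{5}{2}$ ($K = - \frac{\left(-5\right) \left(-5 + \left(0 \left(-4\right) + 3\right)\right)}{4} = - \frac{\left(-5\right) \left(-5 + \left(0 + 3\right)\right)}{4} = - \frac{\left(-5\right) \left(-5 + 3\right)}{4} = - \frac{\left(-5\right) \left(-2\right)}{4} = \left(- \frac{1}{4}\right) 10 = - \frac{5}{2} \approx -2.5$)
$W{\left(q,p \right)} = \frac{69}{2}$ ($W{\left(q,p \right)} = \left(\left(-5\right) \left(-4\right) - \frac{5}{2}\right) + 17 = \left(20 - \frac{5}{2}\right) + 17 = \frac{35}{2} + 17 = \frac{69}{2}$)
$\left(W{\left(15,17 \right)} - 2733\right) + 2698 = \left(\frac{69}{2} - 2733\right) + 2698 = - \frac{5397}{2} + 2698 = - \frac{1}{2}$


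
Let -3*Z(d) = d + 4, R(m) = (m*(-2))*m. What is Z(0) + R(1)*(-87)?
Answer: 518/3 ≈ 172.67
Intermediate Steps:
R(m) = -2*m² (R(m) = (-2*m)*m = -2*m²)
Z(d) = -4/3 - d/3 (Z(d) = -(d + 4)/3 = -(4 + d)/3 = -4/3 - d/3)
Z(0) + R(1)*(-87) = (-4/3 - ⅓*0) - 2*1²*(-87) = (-4/3 + 0) - 2*1*(-87) = -4/3 - 2*(-87) = -4/3 + 174 = 518/3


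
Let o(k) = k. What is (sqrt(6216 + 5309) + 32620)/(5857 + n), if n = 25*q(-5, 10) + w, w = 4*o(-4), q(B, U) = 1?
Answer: 2330/419 + 5*sqrt(461)/5866 ≈ 5.5792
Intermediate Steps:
w = -16 (w = 4*(-4) = -16)
n = 9 (n = 25*1 - 16 = 25 - 16 = 9)
(sqrt(6216 + 5309) + 32620)/(5857 + n) = (sqrt(6216 + 5309) + 32620)/(5857 + 9) = (sqrt(11525) + 32620)/5866 = (5*sqrt(461) + 32620)*(1/5866) = (32620 + 5*sqrt(461))*(1/5866) = 2330/419 + 5*sqrt(461)/5866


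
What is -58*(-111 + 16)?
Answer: 5510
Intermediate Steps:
-58*(-111 + 16) = -58*(-95) = 5510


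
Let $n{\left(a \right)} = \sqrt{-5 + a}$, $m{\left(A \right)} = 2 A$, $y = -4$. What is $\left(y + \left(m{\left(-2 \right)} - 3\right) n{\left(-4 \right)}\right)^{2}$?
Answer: $-425 + 168 i \approx -425.0 + 168.0 i$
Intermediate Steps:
$\left(y + \left(m{\left(-2 \right)} - 3\right) n{\left(-4 \right)}\right)^{2} = \left(-4 + \left(2 \left(-2\right) - 3\right) \sqrt{-5 - 4}\right)^{2} = \left(-4 + \left(-4 - 3\right) \sqrt{-9}\right)^{2} = \left(-4 - 7 \cdot 3 i\right)^{2} = \left(-4 - 21 i\right)^{2}$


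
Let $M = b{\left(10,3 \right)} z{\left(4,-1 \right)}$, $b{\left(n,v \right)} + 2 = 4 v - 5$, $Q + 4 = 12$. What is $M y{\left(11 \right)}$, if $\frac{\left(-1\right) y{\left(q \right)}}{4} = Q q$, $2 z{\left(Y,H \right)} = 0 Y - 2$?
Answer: $1760$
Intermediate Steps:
$Q = 8$ ($Q = -4 + 12 = 8$)
$b{\left(n,v \right)} = -7 + 4 v$ ($b{\left(n,v \right)} = -2 + \left(4 v - 5\right) = -2 + \left(-5 + 4 v\right) = -7 + 4 v$)
$z{\left(Y,H \right)} = -1$ ($z{\left(Y,H \right)} = \frac{0 Y - 2}{2} = \frac{0 - 2}{2} = \frac{1}{2} \left(-2\right) = -1$)
$M = -5$ ($M = \left(-7 + 4 \cdot 3\right) \left(-1\right) = \left(-7 + 12\right) \left(-1\right) = 5 \left(-1\right) = -5$)
$y{\left(q \right)} = - 32 q$ ($y{\left(q \right)} = - 4 \cdot 8 q = - 32 q$)
$M y{\left(11 \right)} = - 5 \left(\left(-32\right) 11\right) = \left(-5\right) \left(-352\right) = 1760$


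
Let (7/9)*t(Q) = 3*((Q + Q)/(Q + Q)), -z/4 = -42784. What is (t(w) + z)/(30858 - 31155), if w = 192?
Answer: -1197979/2079 ≈ -576.23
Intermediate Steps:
z = 171136 (z = -4*(-42784) = 171136)
t(Q) = 27/7 (t(Q) = 9*(3*((Q + Q)/(Q + Q)))/7 = 9*(3*((2*Q)/((2*Q))))/7 = 9*(3*((2*Q)*(1/(2*Q))))/7 = 9*(3*1)/7 = (9/7)*3 = 27/7)
(t(w) + z)/(30858 - 31155) = (27/7 + 171136)/(30858 - 31155) = (1197979/7)/(-297) = (1197979/7)*(-1/297) = -1197979/2079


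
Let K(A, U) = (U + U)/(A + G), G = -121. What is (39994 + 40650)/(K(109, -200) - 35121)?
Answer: -241932/105263 ≈ -2.2984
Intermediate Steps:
K(A, U) = 2*U/(-121 + A) (K(A, U) = (U + U)/(A - 121) = (2*U)/(-121 + A) = 2*U/(-121 + A))
(39994 + 40650)/(K(109, -200) - 35121) = (39994 + 40650)/(2*(-200)/(-121 + 109) - 35121) = 80644/(2*(-200)/(-12) - 35121) = 80644/(2*(-200)*(-1/12) - 35121) = 80644/(100/3 - 35121) = 80644/(-105263/3) = 80644*(-3/105263) = -241932/105263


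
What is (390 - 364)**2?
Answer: 676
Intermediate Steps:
(390 - 364)**2 = 26**2 = 676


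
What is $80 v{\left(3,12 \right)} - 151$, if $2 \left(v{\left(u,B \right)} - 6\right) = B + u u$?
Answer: $1169$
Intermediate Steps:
$v{\left(u,B \right)} = 6 + \frac{B}{2} + \frac{u^{2}}{2}$ ($v{\left(u,B \right)} = 6 + \frac{B + u u}{2} = 6 + \frac{B + u^{2}}{2} = 6 + \left(\frac{B}{2} + \frac{u^{2}}{2}\right) = 6 + \frac{B}{2} + \frac{u^{2}}{2}$)
$80 v{\left(3,12 \right)} - 151 = 80 \left(6 + \frac{1}{2} \cdot 12 + \frac{3^{2}}{2}\right) - 151 = 80 \left(6 + 6 + \frac{1}{2} \cdot 9\right) - 151 = 80 \left(6 + 6 + \frac{9}{2}\right) - 151 = 80 \cdot \frac{33}{2} - 151 = 1320 - 151 = 1169$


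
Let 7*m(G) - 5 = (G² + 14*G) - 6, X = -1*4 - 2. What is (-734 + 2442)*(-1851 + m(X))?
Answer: -3173464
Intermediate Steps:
X = -6 (X = -4 - 2 = -6)
m(G) = -⅐ + 2*G + G²/7 (m(G) = 5/7 + ((G² + 14*G) - 6)/7 = 5/7 + (-6 + G² + 14*G)/7 = 5/7 + (-6/7 + 2*G + G²/7) = -⅐ + 2*G + G²/7)
(-734 + 2442)*(-1851 + m(X)) = (-734 + 2442)*(-1851 + (-⅐ + 2*(-6) + (⅐)*(-6)²)) = 1708*(-1851 + (-⅐ - 12 + (⅐)*36)) = 1708*(-1851 + (-⅐ - 12 + 36/7)) = 1708*(-1851 - 7) = 1708*(-1858) = -3173464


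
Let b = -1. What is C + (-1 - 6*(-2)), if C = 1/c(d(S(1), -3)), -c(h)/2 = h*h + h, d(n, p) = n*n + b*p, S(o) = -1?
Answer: 439/40 ≈ 10.975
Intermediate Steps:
d(n, p) = n² - p (d(n, p) = n*n - p = n² - p)
c(h) = -2*h - 2*h² (c(h) = -2*(h*h + h) = -2*(h² + h) = -2*(h + h²) = -2*h - 2*h²)
C = -1/40 (C = 1/(-2*((-1)² - 1*(-3))*(1 + ((-1)² - 1*(-3)))) = 1/(-2*(1 + 3)*(1 + (1 + 3))) = 1/(-2*4*(1 + 4)) = 1/(-2*4*5) = 1/(-40) = -1/40 ≈ -0.025000)
C + (-1 - 6*(-2)) = -1/40 + (-1 - 6*(-2)) = -1/40 + (-1 + 12) = -1/40 + 11 = 439/40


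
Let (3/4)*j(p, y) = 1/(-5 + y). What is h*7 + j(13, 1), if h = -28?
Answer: -589/3 ≈ -196.33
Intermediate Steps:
j(p, y) = 4/(3*(-5 + y))
h*7 + j(13, 1) = -28*7 + 4/(3*(-5 + 1)) = -196 + (4/3)/(-4) = -196 + (4/3)*(-1/4) = -196 - 1/3 = -589/3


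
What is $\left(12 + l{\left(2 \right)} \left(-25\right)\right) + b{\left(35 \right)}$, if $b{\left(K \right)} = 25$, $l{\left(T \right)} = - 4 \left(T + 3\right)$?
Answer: $537$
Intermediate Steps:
$l{\left(T \right)} = -12 - 4 T$ ($l{\left(T \right)} = - 4 \left(3 + T\right) = -12 - 4 T$)
$\left(12 + l{\left(2 \right)} \left(-25\right)\right) + b{\left(35 \right)} = \left(12 + \left(-12 - 8\right) \left(-25\right)\right) + 25 = \left(12 - -500\right) + 25 = \left(12 + 500\right) + 25 = 512 + 25 = 537$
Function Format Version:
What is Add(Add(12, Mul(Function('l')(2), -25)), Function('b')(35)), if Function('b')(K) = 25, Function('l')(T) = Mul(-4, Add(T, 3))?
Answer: 537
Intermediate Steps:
Function('l')(T) = Add(-12, Mul(-4, T)) (Function('l')(T) = Mul(-4, Add(3, T)) = Add(-12, Mul(-4, T)))
Add(Add(12, Mul(Function('l')(2), -25)), Function('b')(35)) = Add(Add(12, Mul(Add(-12, Mul(-4, 2)), -25)), 25) = Add(Add(12, Mul(Add(-12, -8), -25)), 25) = Add(Add(12, Mul(-20, -25)), 25) = Add(Add(12, 500), 25) = Add(512, 25) = 537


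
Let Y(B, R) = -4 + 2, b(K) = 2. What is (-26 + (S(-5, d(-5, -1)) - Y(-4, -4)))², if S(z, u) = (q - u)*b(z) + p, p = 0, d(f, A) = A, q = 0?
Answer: 484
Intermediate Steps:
S(z, u) = -2*u (S(z, u) = (0 - u)*2 + 0 = -u*2 + 0 = -2*u + 0 = -2*u)
Y(B, R) = -2
(-26 + (S(-5, d(-5, -1)) - Y(-4, -4)))² = (-26 + (-2*(-1) - 1*(-2)))² = (-26 + (2 + 2))² = (-26 + 4)² = (-22)² = 484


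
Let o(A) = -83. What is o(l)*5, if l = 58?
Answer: -415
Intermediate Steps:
o(l)*5 = -83*5 = -415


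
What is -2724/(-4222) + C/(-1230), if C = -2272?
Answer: 3235726/1298265 ≈ 2.4923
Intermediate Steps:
-2724/(-4222) + C/(-1230) = -2724/(-4222) - 2272/(-1230) = -2724*(-1/4222) - 2272*(-1/1230) = 1362/2111 + 1136/615 = 3235726/1298265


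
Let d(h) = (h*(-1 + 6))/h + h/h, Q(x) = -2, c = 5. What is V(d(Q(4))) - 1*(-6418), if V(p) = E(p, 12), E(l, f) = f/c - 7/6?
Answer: 192577/30 ≈ 6419.2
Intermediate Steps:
E(l, f) = -7/6 + f/5 (E(l, f) = f/5 - 7/6 = -7/6 + f/5)
d(h) = 6 (d(h) = (h*5)/h + 1 = (5*h)/h + 1 = 5 + 1 = 6)
V(p) = 37/30 (V(p) = -7/6 + (⅕)*12 = -7/6 + 12/5 = 37/30)
V(d(Q(4))) - 1*(-6418) = 37/30 - 1*(-6418) = 37/30 + 6418 = 192577/30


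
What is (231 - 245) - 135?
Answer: -149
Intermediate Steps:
(231 - 245) - 135 = -14 - 135 = -149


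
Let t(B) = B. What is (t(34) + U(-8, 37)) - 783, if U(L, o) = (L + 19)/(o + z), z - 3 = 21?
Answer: -45678/61 ≈ -748.82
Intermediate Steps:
z = 24 (z = 3 + 21 = 24)
U(L, o) = (19 + L)/(24 + o) (U(L, o) = (L + 19)/(o + 24) = (19 + L)/(24 + o))
(t(34) + U(-8, 37)) - 783 = (34 + (19 - 8)/(24 + 37)) - 783 = (34 + 11/61) - 783 = 2085/61 - 783 = -45678/61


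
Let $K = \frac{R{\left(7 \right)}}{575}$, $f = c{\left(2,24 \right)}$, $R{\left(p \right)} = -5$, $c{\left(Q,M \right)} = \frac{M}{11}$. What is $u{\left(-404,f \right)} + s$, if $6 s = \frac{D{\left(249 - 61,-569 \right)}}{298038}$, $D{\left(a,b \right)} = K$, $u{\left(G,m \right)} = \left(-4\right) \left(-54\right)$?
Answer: $\frac{44419583519}{205646220} \approx 216.0$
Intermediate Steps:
$c{\left(Q,M \right)} = \frac{M}{11}$ ($c{\left(Q,M \right)} = M \frac{1}{11} = \frac{M}{11}$)
$f = \frac{24}{11}$ ($f = \frac{1}{11} \cdot 24 = \frac{24}{11} \approx 2.1818$)
$u{\left(G,m \right)} = 216$
$K = - \frac{1}{115}$ ($K = - \frac{5}{575} = \left(-5\right) \frac{1}{575} = - \frac{1}{115} \approx -0.0086956$)
$D{\left(a,b \right)} = - \frac{1}{115}$
$s = - \frac{1}{205646220}$ ($s = \frac{\left(- \frac{1}{115}\right) \frac{1}{298038}}{6} = \frac{1}{6} \left(- \frac{1}{34274370}\right) = - \frac{1}{205646220} \approx -4.8627 \cdot 10^{-9}$)
$u{\left(-404,f \right)} + s = 216 - \frac{1}{205646220} = \frac{44419583519}{205646220}$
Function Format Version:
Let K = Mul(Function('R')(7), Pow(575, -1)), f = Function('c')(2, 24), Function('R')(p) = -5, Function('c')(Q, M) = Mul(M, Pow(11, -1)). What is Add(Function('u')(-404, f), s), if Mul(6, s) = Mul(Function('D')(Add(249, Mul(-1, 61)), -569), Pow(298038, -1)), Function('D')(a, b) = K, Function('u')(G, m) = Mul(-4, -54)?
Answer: Rational(44419583519, 205646220) ≈ 216.00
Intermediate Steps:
Function('c')(Q, M) = Mul(Rational(1, 11), M) (Function('c')(Q, M) = Mul(M, Rational(1, 11)) = Mul(Rational(1, 11), M))
f = Rational(24, 11) (f = Mul(Rational(1, 11), 24) = Rational(24, 11) ≈ 2.1818)
Function('u')(G, m) = 216
K = Rational(-1, 115) (K = Mul(-5, Pow(575, -1)) = Mul(-5, Rational(1, 575)) = Rational(-1, 115) ≈ -0.0086956)
Function('D')(a, b) = Rational(-1, 115)
s = Rational(-1, 205646220) (s = Mul(Rational(1, 6), Mul(Rational(-1, 115), Pow(298038, -1))) = Mul(Rational(1, 6), Mul(Rational(-1, 115), Rational(1, 298038))) = Mul(Rational(1, 6), Rational(-1, 34274370)) = Rational(-1, 205646220) ≈ -4.8627e-9)
Add(Function('u')(-404, f), s) = Add(216, Rational(-1, 205646220)) = Rational(44419583519, 205646220)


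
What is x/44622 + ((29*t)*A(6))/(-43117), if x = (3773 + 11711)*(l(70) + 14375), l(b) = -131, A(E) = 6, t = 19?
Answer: 1584913906150/320661129 ≈ 4942.6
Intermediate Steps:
x = 220554096 (x = (3773 + 11711)*(-131 + 14375) = 15484*14244 = 220554096)
x/44622 + ((29*t)*A(6))/(-43117) = 220554096/44622 + ((29*19)*6)/(-43117) = 220554096*(1/44622) + (551*6)*(-1/43117) = 36759016/7437 + 3306*(-1/43117) = 36759016/7437 - 3306/43117 = 1584913906150/320661129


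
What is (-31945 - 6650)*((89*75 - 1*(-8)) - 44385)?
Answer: 1455108690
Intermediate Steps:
(-31945 - 6650)*((89*75 - 1*(-8)) - 44385) = -38595*((6675 + 8) - 44385) = -38595*(6683 - 44385) = -38595*(-37702) = 1455108690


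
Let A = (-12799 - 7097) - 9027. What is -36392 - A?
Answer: -7469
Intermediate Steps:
A = -28923 (A = -19896 - 9027 = -28923)
-36392 - A = -36392 - 1*(-28923) = -36392 + 28923 = -7469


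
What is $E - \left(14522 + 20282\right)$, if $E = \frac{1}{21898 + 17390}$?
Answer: $- \frac{1367379551}{39288} \approx -34804.0$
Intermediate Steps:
$E = \frac{1}{39288} \approx 2.5453 \cdot 10^{-5}$
$E - \left(14522 + 20282\right) = \frac{1}{39288} - \left(14522 + 20282\right) = \frac{1}{39288} - 34804 = - \frac{1367379551}{39288}$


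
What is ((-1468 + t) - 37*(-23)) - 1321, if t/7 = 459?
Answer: 1275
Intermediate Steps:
t = 3213 (t = 7*459 = 3213)
((-1468 + t) - 37*(-23)) - 1321 = ((-1468 + 3213) - 37*(-23)) - 1321 = (1745 + 851) - 1321 = 2596 - 1321 = 1275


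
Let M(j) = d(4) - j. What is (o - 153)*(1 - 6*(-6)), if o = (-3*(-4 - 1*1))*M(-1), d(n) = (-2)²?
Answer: -2886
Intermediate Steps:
d(n) = 4
M(j) = 4 - j
o = 75 (o = (-3*(-4 - 1*1))*(4 - 1*(-1)) = (-3*(-4 - 1))*(4 + 1) = -3*(-5)*5 = 15*5 = 75)
(o - 153)*(1 - 6*(-6)) = (75 - 153)*(1 - 6*(-6)) = -78*(1 + 36) = -78*37 = -2886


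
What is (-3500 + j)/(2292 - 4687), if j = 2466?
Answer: 1034/2395 ≈ 0.43173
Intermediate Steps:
(-3500 + j)/(2292 - 4687) = (-3500 + 2466)/(2292 - 4687) = -1034/(-2395) = -1034*(-1/2395) = 1034/2395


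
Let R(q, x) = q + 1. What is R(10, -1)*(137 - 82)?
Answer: 605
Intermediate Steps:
R(q, x) = 1 + q
R(10, -1)*(137 - 82) = (1 + 10)*(137 - 82) = 11*55 = 605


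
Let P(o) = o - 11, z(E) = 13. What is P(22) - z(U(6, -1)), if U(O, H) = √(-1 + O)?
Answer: -2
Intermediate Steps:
P(o) = -11 + o
P(22) - z(U(6, -1)) = (-11 + 22) - 1*13 = 11 - 13 = -2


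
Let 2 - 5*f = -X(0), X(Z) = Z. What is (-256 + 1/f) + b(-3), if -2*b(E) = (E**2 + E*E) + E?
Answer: -261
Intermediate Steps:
f = 2/5 (f = 2/5 - (-1)*0/5 = 2/5 - 1/5*0 = 2/5 + 0 = 2/5 ≈ 0.40000)
b(E) = -E**2 - E/2 (b(E) = -((E**2 + E*E) + E)/2 = -((E**2 + E**2) + E)/2 = -(2*E**2 + E)/2 = -(E + 2*E**2)/2 = -E**2 - E/2)
(-256 + 1/f) + b(-3) = (-256 + 1/(2/5)) - 1*(-3)*(1/2 - 3) = (-256 + 5/2) - 1*(-3)*(-5/2) = -507/2 - 15/2 = -261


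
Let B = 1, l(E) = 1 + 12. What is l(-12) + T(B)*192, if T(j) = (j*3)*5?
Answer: 2893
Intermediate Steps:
l(E) = 13
T(j) = 15*j (T(j) = (3*j)*5 = 15*j)
l(-12) + T(B)*192 = 13 + (15*1)*192 = 13 + 15*192 = 13 + 2880 = 2893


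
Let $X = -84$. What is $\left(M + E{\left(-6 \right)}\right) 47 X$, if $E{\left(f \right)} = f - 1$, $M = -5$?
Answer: $47376$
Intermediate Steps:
$E{\left(f \right)} = -1 + f$ ($E{\left(f \right)} = f - 1 = -1 + f$)
$\left(M + E{\left(-6 \right)}\right) 47 X = \left(-5 - 7\right) 47 \left(-84\right) = \left(-12\right) 47 \left(-84\right) = \left(-564\right) \left(-84\right) = 47376$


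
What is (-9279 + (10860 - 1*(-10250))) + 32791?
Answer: 44622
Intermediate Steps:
(-9279 + (10860 - 1*(-10250))) + 32791 = (-9279 + (10860 + 10250)) + 32791 = (-9279 + 21110) + 32791 = 11831 + 32791 = 44622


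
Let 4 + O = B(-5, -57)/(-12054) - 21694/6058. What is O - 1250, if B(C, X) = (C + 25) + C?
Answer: -15305432979/12170522 ≈ -1257.6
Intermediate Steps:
B(C, X) = 25 + 2*C (B(C, X) = (25 + C) + C = 25 + 2*C)
O = -92280479/12170522 (O = -4 + ((25 + 2*(-5))/(-12054) - 21694/6058) = -4 + ((25 - 10)*(-1/12054) - 21694*1/6058) = -4 + (15*(-1/12054) - 10847/3029) = -4 + (-5/4018 - 10847/3029) = -4 - 43598391/12170522 = -92280479/12170522 ≈ -7.5823)
O - 1250 = -92280479/12170522 - 1250 = -15305432979/12170522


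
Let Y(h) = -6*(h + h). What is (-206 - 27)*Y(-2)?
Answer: -5592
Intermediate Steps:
Y(h) = -12*h
(-206 - 27)*Y(-2) = (-206 - 27)*(-12*(-2)) = -233*24 = -5592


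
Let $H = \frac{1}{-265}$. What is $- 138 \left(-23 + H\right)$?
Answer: $\frac{841248}{265} \approx 3174.5$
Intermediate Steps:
$H = - \frac{1}{265} \approx -0.0037736$
$- 138 \left(-23 + H\right) = - 138 \left(-23 - \frac{1}{265}\right) = \left(-138\right) \left(- \frac{6096}{265}\right) = \frac{841248}{265}$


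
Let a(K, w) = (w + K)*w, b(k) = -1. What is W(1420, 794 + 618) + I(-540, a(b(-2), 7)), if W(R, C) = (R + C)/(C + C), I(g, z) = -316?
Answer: -111194/353 ≈ -315.00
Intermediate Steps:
a(K, w) = w*(K + w) (a(K, w) = (K + w)*w = w*(K + w))
W(R, C) = (C + R)/(2*C) (W(R, C) = (C + R)/((2*C)) = (C + R)*(1/(2*C)) = (C + R)/(2*C))
W(1420, 794 + 618) + I(-540, a(b(-2), 7)) = ((794 + 618) + 1420)/(2*(794 + 618)) - 316 = (½)*(1412 + 1420)/1412 - 316 = (½)*(1/1412)*2832 - 316 = 354/353 - 316 = -111194/353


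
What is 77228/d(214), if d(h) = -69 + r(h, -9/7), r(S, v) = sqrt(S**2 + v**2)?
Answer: 65276967/502699 + 2297533*sqrt(7765)/502699 ≈ 532.59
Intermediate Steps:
d(h) = -69 + sqrt(81/49 + h**2) (d(h) = -69 + sqrt(h**2 + (-9/7)**2) = -69 + sqrt(h**2 + 81/49) = -69 + sqrt(81/49 + h**2))
77228/d(214) = 77228/(-69 + sqrt(81 + 49*214**2)/7) = 77228/(-69 + sqrt(81 + 49*45796)/7) = 77228/(-69 + sqrt(81 + 2244004)/7) = 77228/(-69 + sqrt(2244085)/7) = 77228/(-69 + (17*sqrt(7765))/7) = 77228/(-69 + 17*sqrt(7765)/7)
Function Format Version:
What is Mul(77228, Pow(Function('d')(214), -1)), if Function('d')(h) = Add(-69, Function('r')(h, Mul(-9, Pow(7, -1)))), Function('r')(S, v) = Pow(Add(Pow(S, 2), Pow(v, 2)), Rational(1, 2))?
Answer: Add(Rational(65276967, 502699), Mul(Rational(2297533, 502699), Pow(7765, Rational(1, 2)))) ≈ 532.59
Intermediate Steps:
Function('d')(h) = Add(-69, Pow(Add(Rational(81, 49), Pow(h, 2)), Rational(1, 2))) (Function('d')(h) = Add(-69, Pow(Add(Pow(h, 2), Pow(Mul(-9, Pow(7, -1)), 2)), Rational(1, 2))) = Add(-69, Pow(Add(Pow(h, 2), Pow(Mul(-9, Rational(1, 7)), 2)), Rational(1, 2))) = Add(-69, Pow(Add(Pow(h, 2), Pow(Rational(-9, 7), 2)), Rational(1, 2))) = Add(-69, Pow(Add(Pow(h, 2), Rational(81, 49)), Rational(1, 2))) = Add(-69, Pow(Add(Rational(81, 49), Pow(h, 2)), Rational(1, 2))))
Mul(77228, Pow(Function('d')(214), -1)) = Mul(77228, Pow(Add(-69, Mul(Rational(1, 7), Pow(Add(81, Mul(49, Pow(214, 2))), Rational(1, 2)))), -1)) = Mul(77228, Pow(Add(-69, Mul(Rational(1, 7), Pow(Add(81, Mul(49, 45796)), Rational(1, 2)))), -1)) = Mul(77228, Pow(Add(-69, Mul(Rational(1, 7), Pow(Add(81, 2244004), Rational(1, 2)))), -1)) = Mul(77228, Pow(Add(-69, Mul(Rational(1, 7), Pow(2244085, Rational(1, 2)))), -1)) = Mul(77228, Pow(Add(-69, Mul(Rational(1, 7), Mul(17, Pow(7765, Rational(1, 2))))), -1)) = Mul(77228, Pow(Add(-69, Mul(Rational(17, 7), Pow(7765, Rational(1, 2)))), -1))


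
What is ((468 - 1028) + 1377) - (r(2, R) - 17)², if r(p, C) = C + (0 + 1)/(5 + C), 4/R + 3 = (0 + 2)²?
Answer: 52721/81 ≈ 650.88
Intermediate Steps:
R = 4 (R = 4/(-3 + (0 + 2)²) = 4/(-3 + 2²) = 4/(-3 + 4) = 4/1 = 4*1 = 4)
r(p, C) = C + 1/(5 + C)
((468 - 1028) + 1377) - (r(2, R) - 17)² = ((468 - 1028) + 1377) - ((1 + 4² + 5*4)/(5 + 4) - 17)² = (-560 + 1377) - ((1 + 16 + 20)/9 - 17)² = 817 - ((⅑)*37 - 17)² = 817 - (37/9 - 17)² = 817 - (-116/9)² = 817 - 1*13456/81 = 817 - 13456/81 = 52721/81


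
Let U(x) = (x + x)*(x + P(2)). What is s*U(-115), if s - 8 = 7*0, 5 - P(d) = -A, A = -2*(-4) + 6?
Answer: 176640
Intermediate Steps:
A = 14 (A = 8 + 6 = 14)
P(d) = 19 (P(d) = 5 - (-1)*14 = 5 - 1*(-14) = 5 + 14 = 19)
s = 8 (s = 8 + 7*0 = 8 + 0 = 8)
U(x) = 2*x*(19 + x) (U(x) = (x + x)*(x + 19) = (2*x)*(19 + x) = 2*x*(19 + x))
s*U(-115) = 8*(2*(-115)*(19 - 115)) = 8*(2*(-115)*(-96)) = 8*22080 = 176640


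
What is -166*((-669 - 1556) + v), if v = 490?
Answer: 288010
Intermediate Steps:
-166*((-669 - 1556) + v) = -166*((-669 - 1556) + 490) = -166*(-2225 + 490) = -166*(-1735) = 288010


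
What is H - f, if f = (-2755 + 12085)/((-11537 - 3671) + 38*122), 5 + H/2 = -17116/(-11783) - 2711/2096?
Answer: -95726417317/10879102504 ≈ -8.7991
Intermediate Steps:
H = -119554417/12348584 (H = -10 + 2*(-17116/(-11783) - 2711/2096) = -10 + 2*(-17116*(-1/11783) - 2711*1/2096) = -10 + 2*(17116/11783 - 2711/2096) = -10 + 2*(3931423/24697168) = -10 + 3931423/12348584 = -119554417/12348584 ≈ -9.6816)
f = -1555/1762 (f = 9330/(-15208 + 4636) = 9330/(-10572) = 9330*(-1/10572) = -1555/1762 ≈ -0.88252)
H - f = -119554417/12348584 - 1*(-1555/1762) = -119554417/12348584 + 1555/1762 = -95726417317/10879102504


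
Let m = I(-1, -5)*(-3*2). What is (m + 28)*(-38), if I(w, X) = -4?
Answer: -1976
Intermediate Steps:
m = 24 (m = -(-12)*2 = -4*(-6) = 24)
(m + 28)*(-38) = (24 + 28)*(-38) = 52*(-38) = -1976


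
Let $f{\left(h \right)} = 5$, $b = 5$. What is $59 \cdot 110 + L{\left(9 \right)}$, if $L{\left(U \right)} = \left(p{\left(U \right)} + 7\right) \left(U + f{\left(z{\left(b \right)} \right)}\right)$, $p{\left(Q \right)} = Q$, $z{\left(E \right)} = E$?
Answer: $6714$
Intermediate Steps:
$L{\left(U \right)} = \left(5 + U\right) \left(7 + U\right)$ ($L{\left(U \right)} = \left(U + 7\right) \left(U + 5\right) = \left(7 + U\right) \left(5 + U\right) = \left(5 + U\right) \left(7 + U\right)$)
$59 \cdot 110 + L{\left(9 \right)} = 59 \cdot 110 + \left(35 + 9^{2} + 12 \cdot 9\right) = 6490 + \left(35 + 81 + 108\right) = 6490 + 224 = 6714$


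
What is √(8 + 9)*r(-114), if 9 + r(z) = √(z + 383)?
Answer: √17*(-9 + √269) ≈ 30.516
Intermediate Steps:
r(z) = -9 + √(383 + z) (r(z) = -9 + √(z + 383) = -9 + √(383 + z))
√(8 + 9)*r(-114) = √(8 + 9)*(-9 + √(383 - 114)) = √17*(-9 + √269)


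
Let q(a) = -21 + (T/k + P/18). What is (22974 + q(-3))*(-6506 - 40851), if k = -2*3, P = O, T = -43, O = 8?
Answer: -19572221887/18 ≈ -1.0873e+9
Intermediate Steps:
P = 8
k = -6
q(a) = -241/18 (q(a) = -21 + (-43/(-6) + 8/18) = -21 + (-43*(-⅙) + 8*(1/18)) = -21 + (43/6 + 4/9) = -21 + 137/18 = -241/18)
(22974 + q(-3))*(-6506 - 40851) = (22974 - 241/18)*(-6506 - 40851) = (413291/18)*(-47357) = -19572221887/18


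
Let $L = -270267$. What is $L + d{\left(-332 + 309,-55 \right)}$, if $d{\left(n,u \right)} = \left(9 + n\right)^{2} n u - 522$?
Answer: $-22849$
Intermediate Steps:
$d{\left(n,u \right)} = -522 + n u \left(9 + n\right)^{2}$ ($d{\left(n,u \right)} = n \left(9 + n\right)^{2} u - 522 = n u \left(9 + n\right)^{2} - 522 = -522 + n u \left(9 + n\right)^{2}$)
$L + d{\left(-332 + 309,-55 \right)} = -270267 - \left(522 - \left(-332 + 309\right) \left(-55\right) \left(9 + \left(-332 + 309\right)\right)^{2}\right) = -270267 - \left(522 - 1265 \left(9 - 23\right)^{2}\right) = -270267 - \left(522 - 1265 \left(-14\right)^{2}\right) = -270267 - \left(522 - 247940\right) = -270267 + \left(-522 + 247940\right) = -270267 + 247418 = -22849$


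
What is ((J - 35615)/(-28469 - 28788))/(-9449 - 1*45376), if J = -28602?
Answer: -64217/3139115025 ≈ -2.0457e-5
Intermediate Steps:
((J - 35615)/(-28469 - 28788))/(-9449 - 1*45376) = ((-28602 - 35615)/(-28469 - 28788))/(-9449 - 1*45376) = (-64217/(-57257))/(-9449 - 45376) = -64217*(-1/57257)/(-54825) = (64217/57257)*(-1/54825) = -64217/3139115025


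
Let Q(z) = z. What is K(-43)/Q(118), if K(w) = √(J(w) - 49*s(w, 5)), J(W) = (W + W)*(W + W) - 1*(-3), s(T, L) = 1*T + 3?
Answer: 7*√191/118 ≈ 0.81985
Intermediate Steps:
s(T, L) = 3 + T (s(T, L) = T + 3 = 3 + T)
J(W) = 3 + 4*W² (J(W) = (2*W)*(2*W) + 3 = 4*W² + 3 = 3 + 4*W²)
K(w) = √(-144 - 49*w + 4*w²) (K(w) = √((3 + 4*w²) - 49*(3 + w)) = √((3 + 4*w²) + (-147 - 49*w)) = √(-144 - 49*w + 4*w²))
K(-43)/Q(118) = √(-144 - 49*(-43) + 4*(-43)²)/118 = √(-144 + 2107 + 4*1849)*(1/118) = √(-144 + 2107 + 7396)*(1/118) = √9359*(1/118) = (7*√191)*(1/118) = 7*√191/118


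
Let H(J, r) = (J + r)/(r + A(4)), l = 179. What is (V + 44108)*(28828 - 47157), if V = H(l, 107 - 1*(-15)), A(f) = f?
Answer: -14552987723/18 ≈ -8.0850e+8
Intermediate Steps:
H(J, r) = (J + r)/(4 + r) (H(J, r) = (J + r)/(r + 4) = (J + r)/(4 + r))
V = 43/18 (V = (179 + (107 - 1*(-15)))/(4 + (107 - 1*(-15))) = (179 + (107 + 15))/(4 + (107 + 15)) = (179 + 122)/(4 + 122) = 301/126 = (1/126)*301 = 43/18 ≈ 2.3889)
(V + 44108)*(28828 - 47157) = (43/18 + 44108)*(28828 - 47157) = (793987/18)*(-18329) = -14552987723/18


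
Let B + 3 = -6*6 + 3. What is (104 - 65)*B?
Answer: -1404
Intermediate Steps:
B = -36 (B = -3 + (-6*6 + 3) = -3 + (-36 + 3) = -3 - 33 = -36)
(104 - 65)*B = (104 - 65)*(-36) = 39*(-36) = -1404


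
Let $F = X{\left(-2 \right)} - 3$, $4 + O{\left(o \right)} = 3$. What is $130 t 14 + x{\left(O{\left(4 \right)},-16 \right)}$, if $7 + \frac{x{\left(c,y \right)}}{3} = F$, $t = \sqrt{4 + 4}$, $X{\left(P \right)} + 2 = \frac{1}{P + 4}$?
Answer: $- \frac{69}{2} + 3640 \sqrt{2} \approx 5113.2$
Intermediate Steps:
$O{\left(o \right)} = -1$ ($O{\left(o \right)} = -4 + 3 = -1$)
$X{\left(P \right)} = -2 + \frac{1}{4 + P}$ ($X{\left(P \right)} = -2 + \frac{1}{P + 4} = -2 + \frac{1}{4 + P}$)
$F = - \frac{9}{2}$ ($F = \frac{-7 - -4}{4 - 2} - 3 = \frac{-7 + 4}{2} - 3 = \frac{1}{2} \left(-3\right) - 3 = - \frac{3}{2} - 3 = - \frac{9}{2} \approx -4.5$)
$t = 2 \sqrt{2}$ ($t = \sqrt{8} = 2 \sqrt{2} \approx 2.8284$)
$x{\left(c,y \right)} = - \frac{69}{2}$ ($x{\left(c,y \right)} = -21 + 3 \left(- \frac{9}{2}\right) = -21 - \frac{27}{2} = - \frac{69}{2}$)
$130 t 14 + x{\left(O{\left(4 \right)},-16 \right)} = 130 \cdot 2 \sqrt{2} \cdot 14 - \frac{69}{2} = 130 \cdot 28 \sqrt{2} - \frac{69}{2} = 3640 \sqrt{2} - \frac{69}{2} = - \frac{69}{2} + 3640 \sqrt{2}$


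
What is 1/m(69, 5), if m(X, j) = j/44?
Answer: 44/5 ≈ 8.8000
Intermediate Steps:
m(X, j) = j/44 (m(X, j) = j*(1/44) = j/44)
1/m(69, 5) = 1/((1/44)*5) = 1/(5/44) = 44/5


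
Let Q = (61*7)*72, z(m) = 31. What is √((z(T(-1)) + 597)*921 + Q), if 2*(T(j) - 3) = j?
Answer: 2*√152283 ≈ 780.47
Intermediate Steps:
T(j) = 3 + j/2
Q = 30744 (Q = 427*72 = 30744)
√((z(T(-1)) + 597)*921 + Q) = √((31 + 597)*921 + 30744) = √(628*921 + 30744) = √(578388 + 30744) = √609132 = 2*√152283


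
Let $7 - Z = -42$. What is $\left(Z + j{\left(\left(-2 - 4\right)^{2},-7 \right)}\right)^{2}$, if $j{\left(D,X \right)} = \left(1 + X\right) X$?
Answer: $8281$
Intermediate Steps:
$Z = 49$ ($Z = 7 - -42 = 7 + 42 = 49$)
$j{\left(D,X \right)} = X \left(1 + X\right)$
$\left(Z + j{\left(\left(-2 - 4\right)^{2},-7 \right)}\right)^{2} = \left(49 - 7 \left(1 - 7\right)\right)^{2} = \left(49 - -42\right)^{2} = \left(49 + 42\right)^{2} = 91^{2} = 8281$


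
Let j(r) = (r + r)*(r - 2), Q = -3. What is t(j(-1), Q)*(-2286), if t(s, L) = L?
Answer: 6858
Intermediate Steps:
j(r) = 2*r*(-2 + r) (j(r) = (2*r)*(-2 + r) = 2*r*(-2 + r))
t(j(-1), Q)*(-2286) = -3*(-2286) = 6858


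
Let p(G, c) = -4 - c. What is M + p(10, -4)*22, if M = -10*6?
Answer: -60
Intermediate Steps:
M = -60
M + p(10, -4)*22 = -60 + (-4 - 1*(-4))*22 = -60 + (-4 + 4)*22 = -60 + 0*22 = -60 + 0 = -60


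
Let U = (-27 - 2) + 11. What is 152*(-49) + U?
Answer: -7466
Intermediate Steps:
U = -18 (U = -29 + 11 = -18)
152*(-49) + U = 152*(-49) - 18 = -7448 - 18 = -7466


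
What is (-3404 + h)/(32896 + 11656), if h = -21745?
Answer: -25149/44552 ≈ -0.56449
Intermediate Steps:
(-3404 + h)/(32896 + 11656) = (-3404 - 21745)/(32896 + 11656) = -25149/44552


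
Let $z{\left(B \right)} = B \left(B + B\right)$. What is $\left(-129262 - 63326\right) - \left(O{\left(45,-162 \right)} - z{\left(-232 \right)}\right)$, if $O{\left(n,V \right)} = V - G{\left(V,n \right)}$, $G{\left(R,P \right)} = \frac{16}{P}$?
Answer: $- \frac{3814994}{45} \approx -84778.0$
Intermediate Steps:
$z{\left(B \right)} = 2 B^{2}$ ($z{\left(B \right)} = B 2 B = 2 B^{2}$)
$O{\left(n,V \right)} = V - \frac{16}{n}$
$\left(-129262 - 63326\right) - \left(O{\left(45,-162 \right)} - z{\left(-232 \right)}\right) = \left(-129262 - 63326\right) - \left(\left(-162 - \frac{16}{45}\right) - 2 \left(-232\right)^{2}\right) = -192588 - \left(\left(-162 - \frac{16}{45}\right) - 2 \cdot 53824\right) = -192588 - \left(\left(-162 - \frac{16}{45}\right) - 107648\right) = -192588 - \left(- \frac{7306}{45} - 107648\right) = -192588 - - \frac{4851466}{45} = -192588 + \frac{4851466}{45} = - \frac{3814994}{45}$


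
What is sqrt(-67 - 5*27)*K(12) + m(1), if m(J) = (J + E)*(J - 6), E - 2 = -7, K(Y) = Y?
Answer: 20 + 12*I*sqrt(202) ≈ 20.0 + 170.55*I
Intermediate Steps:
E = -5 (E = 2 - 7 = -5)
m(J) = (-6 + J)*(-5 + J) (m(J) = (J - 5)*(J - 6) = (-5 + J)*(-6 + J) = (-6 + J)*(-5 + J))
sqrt(-67 - 5*27)*K(12) + m(1) = sqrt(-67 - 5*27)*12 + (30 + 1**2 - 11*1) = sqrt(-67 - 135)*12 + (30 + 1 - 11) = sqrt(-202)*12 + 20 = (I*sqrt(202))*12 + 20 = 12*I*sqrt(202) + 20 = 20 + 12*I*sqrt(202)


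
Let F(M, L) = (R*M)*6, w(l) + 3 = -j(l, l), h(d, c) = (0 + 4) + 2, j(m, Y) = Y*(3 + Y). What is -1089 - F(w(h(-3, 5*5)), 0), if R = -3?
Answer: -2115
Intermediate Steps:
h(d, c) = 6 (h(d, c) = 4 + 2 = 6)
w(l) = -3 - l*(3 + l)
F(M, L) = -18*M (F(M, L) = -3*M*6 = -18*M)
-1089 - F(w(h(-3, 5*5)), 0) = -1089 - (-18)*(-3 - 1*6*(3 + 6)) = -1089 - (-18)*(-3 - 1*6*9) = -1089 - (-18)*(-3 - 54) = -1089 - (-18)*(-57) = -1089 - 1*1026 = -1089 - 1026 = -2115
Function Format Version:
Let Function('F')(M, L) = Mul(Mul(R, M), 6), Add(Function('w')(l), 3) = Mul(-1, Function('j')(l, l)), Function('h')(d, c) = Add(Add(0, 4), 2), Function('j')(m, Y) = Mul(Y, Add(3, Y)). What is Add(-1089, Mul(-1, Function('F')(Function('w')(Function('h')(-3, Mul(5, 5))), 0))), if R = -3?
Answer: -2115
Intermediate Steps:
Function('h')(d, c) = 6 (Function('h')(d, c) = Add(4, 2) = 6)
Function('w')(l) = Add(-3, Mul(-1, l, Add(3, l))) (Function('w')(l) = Add(-3, Mul(-1, Mul(l, Add(3, l)))) = Add(-3, Mul(-1, l, Add(3, l))))
Function('F')(M, L) = Mul(-18, M) (Function('F')(M, L) = Mul(Mul(-3, M), 6) = Mul(-18, M))
Add(-1089, Mul(-1, Function('F')(Function('w')(Function('h')(-3, Mul(5, 5))), 0))) = Add(-1089, Mul(-1, Mul(-18, Add(-3, Mul(-1, 6, Add(3, 6)))))) = Add(-1089, Mul(-1, Mul(-18, Add(-3, Mul(-1, 6, 9))))) = Add(-1089, Mul(-1, Mul(-18, Add(-3, -54)))) = Add(-1089, Mul(-1, Mul(-18, -57))) = Add(-1089, Mul(-1, 1026)) = Add(-1089, -1026) = -2115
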